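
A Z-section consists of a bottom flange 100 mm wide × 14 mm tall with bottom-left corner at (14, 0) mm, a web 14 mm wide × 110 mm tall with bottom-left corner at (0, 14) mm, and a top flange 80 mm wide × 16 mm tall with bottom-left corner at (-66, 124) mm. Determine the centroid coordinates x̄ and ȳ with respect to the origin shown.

bottom flange: A = 100 × 14 = 1400.00, centroid at (64.00, 7.00).
web: A = 14 × 110 = 1540.00, centroid at (7.00, 69.00).
top flange: A = 80 × 16 = 1280.00, centroid at (-26.00, 132.00).
ΣA = 4220.00 mm²
ΣAx̄ = (1400.00)(64.00) + (1540.00)(7.00) + (1280.00)(-26.00) = 67100.00 mm³
ΣAȳ = (1400.00)(7.00) + (1540.00)(69.00) + (1280.00)(132.00) = 285020.00 mm³
x̄ = 67100.00 / 4220.00 = 15.90 mm
ȳ = 285020.00 / 4220.00 = 67.54 mm

x̄ = 15.90 mm, ȳ = 67.54 mm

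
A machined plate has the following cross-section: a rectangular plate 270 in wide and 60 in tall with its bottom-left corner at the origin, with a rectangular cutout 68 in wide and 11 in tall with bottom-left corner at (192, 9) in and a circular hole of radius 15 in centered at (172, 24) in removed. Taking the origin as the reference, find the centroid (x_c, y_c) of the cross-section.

x_c = 128.61 in, y_c = 31.07 in

plate: A = 270 × 60 = 16200.00, centroid at (135.00, 30.00).
hole 1: A = −(68 × 11) = -748.00, centroid at (226.00, 14.50).
hole 2: A = −π·15² = -706.86, centroid at (172.00, 24.00).
ΣA = 14745.14 in²
ΣAx_c = (16200.00)(135.00) + (-748.00)(226.00) + (-706.86)(172.00) = 1896372.36 in³
ΣAy_c = (16200.00)(30.00) + (-748.00)(14.50) + (-706.86)(24.00) = 458189.40 in³
x_c = 1896372.36 / 14745.14 = 128.61 in
y_c = 458189.40 / 14745.14 = 31.07 in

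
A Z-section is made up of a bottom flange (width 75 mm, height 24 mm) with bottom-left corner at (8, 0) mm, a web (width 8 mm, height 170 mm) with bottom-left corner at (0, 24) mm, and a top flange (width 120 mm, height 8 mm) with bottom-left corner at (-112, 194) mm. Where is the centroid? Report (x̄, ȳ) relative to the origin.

x̄ = 9.08 mm, ȳ = 87.36 mm

bottom flange: A = 75 × 24 = 1800.00, centroid at (45.50, 12.00).
web: A = 8 × 170 = 1360.00, centroid at (4.00, 109.00).
top flange: A = 120 × 8 = 960.00, centroid at (-52.00, 198.00).
ΣA = 4120.00 mm²
ΣAx̄ = (1800.00)(45.50) + (1360.00)(4.00) + (960.00)(-52.00) = 37420.00 mm³
ΣAȳ = (1800.00)(12.00) + (1360.00)(109.00) + (960.00)(198.00) = 359920.00 mm³
x̄ = 37420.00 / 4120.00 = 9.08 mm
ȳ = 359920.00 / 4120.00 = 87.36 mm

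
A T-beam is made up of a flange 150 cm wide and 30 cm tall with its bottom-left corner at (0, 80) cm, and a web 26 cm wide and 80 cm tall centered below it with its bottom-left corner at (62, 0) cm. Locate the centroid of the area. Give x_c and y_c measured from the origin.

x_c = 75.00 cm, y_c = 77.61 cm

web: A = 26 × 80 = 2080.00, centroid at (75.00, 40.00).
flange: A = 150 × 30 = 4500.00, centroid at (75.00, 95.00).
ΣA = 6580.00 cm²
ΣAx_c = (2080.00)(75.00) + (4500.00)(75.00) = 493500.00 cm³
ΣAy_c = (2080.00)(40.00) + (4500.00)(95.00) = 510700.00 cm³
x_c = 493500.00 / 6580.00 = 75.00 cm
y_c = 510700.00 / 6580.00 = 77.61 cm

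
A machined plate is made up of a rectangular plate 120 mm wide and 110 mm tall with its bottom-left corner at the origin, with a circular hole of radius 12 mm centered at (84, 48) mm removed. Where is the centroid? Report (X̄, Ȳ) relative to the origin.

X̄ = 59.15 mm, Ȳ = 55.25 mm

plate: A = 120 × 110 = 13200.00, centroid at (60.00, 55.00).
hole: A = −π·12² = -452.39, centroid at (84.00, 48.00).
ΣA = 12747.61 mm²
ΣAX̄ = (13200.00)(60.00) + (-452.39)(84.00) = 753999.30 mm³
ΣAȲ = (13200.00)(55.00) + (-452.39)(48.00) = 704285.31 mm³
X̄ = 753999.30 / 12747.61 = 59.15 mm
Ȳ = 704285.31 / 12747.61 = 55.25 mm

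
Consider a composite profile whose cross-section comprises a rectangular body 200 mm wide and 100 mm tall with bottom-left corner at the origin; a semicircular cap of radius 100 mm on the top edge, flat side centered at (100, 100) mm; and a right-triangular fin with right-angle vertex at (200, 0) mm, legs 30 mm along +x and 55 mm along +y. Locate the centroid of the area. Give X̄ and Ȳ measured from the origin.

X̄ = 102.48 mm, Ȳ = 89.03 mm

rectangular body: A = 200 × 100 = 20000.00, centroid at (100.00, 50.00).
semicircular top: A = ½π·100² = 15707.96, centroid at (100.00, 142.44).
triangular fin: A = ½·30·55 = 825.00, centroid at (210.00, 18.33).
ΣA = 36532.96 mm²
ΣAX̄ = (20000.00)(100.00) + (15707.96)(100.00) + (825.00)(210.00) = 3744046.33 mm³
ΣAȲ = (20000.00)(50.00) + (15707.96)(142.44) + (825.00)(18.33) = 3252587.99 mm³
X̄ = 3744046.33 / 36532.96 = 102.48 mm
Ȳ = 3252587.99 / 36532.96 = 89.03 mm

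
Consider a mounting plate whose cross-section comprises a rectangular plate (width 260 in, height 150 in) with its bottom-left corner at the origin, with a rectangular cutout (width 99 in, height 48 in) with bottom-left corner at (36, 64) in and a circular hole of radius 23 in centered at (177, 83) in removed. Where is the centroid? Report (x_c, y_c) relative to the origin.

plate: A = 260 × 150 = 39000.00, centroid at (130.00, 75.00).
hole 1: A = −(99 × 48) = -4752.00, centroid at (85.50, 88.00).
hole 2: A = −π·23² = -1661.90, centroid at (177.00, 83.00).
ΣA = 32586.10 in²
ΣAx_c = (39000.00)(130.00) + (-4752.00)(85.50) + (-1661.90)(177.00) = 4369547.26 in³
ΣAy_c = (39000.00)(75.00) + (-4752.00)(88.00) + (-1661.90)(83.00) = 2368886.09 in³
x_c = 4369547.26 / 32586.10 = 134.09 in
y_c = 2368886.09 / 32586.10 = 72.70 in

x_c = 134.09 in, y_c = 72.70 in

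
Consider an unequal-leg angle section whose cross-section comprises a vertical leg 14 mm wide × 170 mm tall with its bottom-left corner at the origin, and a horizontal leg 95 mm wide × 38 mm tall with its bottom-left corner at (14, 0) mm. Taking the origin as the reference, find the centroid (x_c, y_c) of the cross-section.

vertical leg: A = 14 × 170 = 2380.00, centroid at (7.00, 85.00).
horizontal leg: A = 95 × 38 = 3610.00, centroid at (61.50, 19.00).
ΣA = 5990.00 mm²
ΣAx_c = (2380.00)(7.00) + (3610.00)(61.50) = 238675.00 mm³
ΣAy_c = (2380.00)(85.00) + (3610.00)(19.00) = 270890.00 mm³
x_c = 238675.00 / 5990.00 = 39.85 mm
y_c = 270890.00 / 5990.00 = 45.22 mm

x_c = 39.85 mm, y_c = 45.22 mm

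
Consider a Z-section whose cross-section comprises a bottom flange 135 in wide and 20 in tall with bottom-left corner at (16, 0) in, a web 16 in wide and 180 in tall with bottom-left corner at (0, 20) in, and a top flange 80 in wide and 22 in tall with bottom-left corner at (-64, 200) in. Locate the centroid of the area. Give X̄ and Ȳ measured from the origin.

bottom flange: A = 135 × 20 = 2700.00, centroid at (83.50, 10.00).
web: A = 16 × 180 = 2880.00, centroid at (8.00, 110.00).
top flange: A = 80 × 22 = 1760.00, centroid at (-24.00, 211.00).
ΣA = 7340.00 in²
ΣAX̄ = (2700.00)(83.50) + (2880.00)(8.00) + (1760.00)(-24.00) = 206250.00 in³
ΣAȲ = (2700.00)(10.00) + (2880.00)(110.00) + (1760.00)(211.00) = 715160.00 in³
X̄ = 206250.00 / 7340.00 = 28.10 in
Ȳ = 715160.00 / 7340.00 = 97.43 in

X̄ = 28.10 in, Ȳ = 97.43 in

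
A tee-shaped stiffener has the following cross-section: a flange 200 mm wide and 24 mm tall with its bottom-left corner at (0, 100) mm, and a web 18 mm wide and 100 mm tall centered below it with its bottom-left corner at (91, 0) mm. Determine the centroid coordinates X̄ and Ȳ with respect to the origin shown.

X̄ = 100.00 mm, Ȳ = 95.09 mm

Part | A | x̄ᵢ | ȳᵢ | A·x̄ᵢ | A·ȳᵢ
web | 1800.00 | 100.00 | 50.00 | 180000.00 | 90000.00
flange | 4800.00 | 100.00 | 112.00 | 480000.00 | 537600.00
Σ | 6600.00 |  |  | 660000.00 | 627600.00
X̄ = 660000.00 / 6600.00 = 100.00 mm
Ȳ = 627600.00 / 6600.00 = 95.09 mm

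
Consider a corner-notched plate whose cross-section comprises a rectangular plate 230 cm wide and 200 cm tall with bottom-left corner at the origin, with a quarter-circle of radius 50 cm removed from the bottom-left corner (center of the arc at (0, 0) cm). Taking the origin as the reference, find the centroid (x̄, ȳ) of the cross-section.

plate: A = 230 × 200 = 46000.00, centroid at (115.00, 100.00).
removed quarter-circle: A = −¼π·50² = -1963.50, centroid at (21.22, 21.22).
ΣA = 44036.50 cm², ΣAx̄ = 5248333.33 cm³, ΣAȳ = 4558333.33 cm³.
x̄ = 5248333.33/44036.50 = 119.18 cm; ȳ = 4558333.33/44036.50 = 103.51 cm.

x̄ = 119.18 cm, ȳ = 103.51 cm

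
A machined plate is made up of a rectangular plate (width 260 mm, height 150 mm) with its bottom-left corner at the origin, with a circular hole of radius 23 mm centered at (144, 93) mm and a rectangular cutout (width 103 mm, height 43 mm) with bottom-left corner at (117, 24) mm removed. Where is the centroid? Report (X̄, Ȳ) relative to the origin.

plate: A = 260 × 150 = 39000.00, centroid at (130.00, 75.00).
hole 1: A = −π·23² = -1661.90, centroid at (144.00, 93.00).
hole 2: A = −(103 × 43) = -4429.00, centroid at (168.50, 45.50).
ΣA = 32909.10 mm²
ΣAX̄ = (39000.00)(130.00) + (-1661.90)(144.00) + (-4429.00)(168.50) = 4084399.54 mm³
ΣAȲ = (39000.00)(75.00) + (-1661.90)(93.00) + (-4429.00)(45.50) = 2568923.57 mm³
X̄ = 4084399.54 / 32909.10 = 124.11 mm
Ȳ = 2568923.57 / 32909.10 = 78.06 mm

X̄ = 124.11 mm, Ȳ = 78.06 mm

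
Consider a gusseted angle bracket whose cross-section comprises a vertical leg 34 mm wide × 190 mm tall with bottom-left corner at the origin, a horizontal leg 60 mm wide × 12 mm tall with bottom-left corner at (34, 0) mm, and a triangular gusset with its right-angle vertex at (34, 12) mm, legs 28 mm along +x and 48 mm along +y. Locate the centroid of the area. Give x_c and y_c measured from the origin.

Part | A | x̄ᵢ | ȳᵢ | A·x̄ᵢ | A·ȳᵢ
vertical leg | 6460.00 | 17.00 | 95.00 | 109820.00 | 613700.00
horizontal leg | 720.00 | 64.00 | 6.00 | 46080.00 | 4320.00
gusset | 672.00 | 43.33 | 28.00 | 29120.00 | 18816.00
Σ | 7852.00 |  |  | 185020.00 | 636836.00
x_c = 185020.00 / 7852.00 = 23.56 mm
y_c = 636836.00 / 7852.00 = 81.10 mm

x_c = 23.56 mm, y_c = 81.10 mm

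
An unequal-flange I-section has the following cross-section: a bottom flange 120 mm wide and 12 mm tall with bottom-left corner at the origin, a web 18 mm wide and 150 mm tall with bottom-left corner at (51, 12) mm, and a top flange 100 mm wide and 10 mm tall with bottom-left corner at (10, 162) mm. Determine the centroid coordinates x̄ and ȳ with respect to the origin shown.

bottom flange: A = 120 × 12 = 1440.00, centroid at (60.00, 6.00).
web: A = 18 × 150 = 2700.00, centroid at (60.00, 87.00).
top flange: A = 100 × 10 = 1000.00, centroid at (60.00, 167.00).
ΣA = 5140.00 mm²
ΣAx̄ = (1440.00)(60.00) + (2700.00)(60.00) + (1000.00)(60.00) = 308400.00 mm³
ΣAȳ = (1440.00)(6.00) + (2700.00)(87.00) + (1000.00)(167.00) = 410540.00 mm³
x̄ = 308400.00 / 5140.00 = 60.00 mm
ȳ = 410540.00 / 5140.00 = 79.87 mm

x̄ = 60.00 mm, ȳ = 79.87 mm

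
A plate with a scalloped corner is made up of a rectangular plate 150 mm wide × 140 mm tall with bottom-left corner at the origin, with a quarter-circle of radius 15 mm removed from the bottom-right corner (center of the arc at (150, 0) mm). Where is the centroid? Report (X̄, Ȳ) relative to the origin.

X̄ = 74.42 mm, Ȳ = 70.54 mm

plate: A = 150 × 140 = 21000.00, centroid at (75.00, 70.00).
removed quarter-circle: A = −¼π·15² = -176.71, centroid at (143.63, 6.37).
ΣA = 20823.29 mm², ΣAX̄ = 1549617.81 mm³, ΣAȲ = 1468875.00 mm³.
X̄ = 1549617.81/20823.29 = 74.42 mm; Ȳ = 1468875.00/20823.29 = 70.54 mm.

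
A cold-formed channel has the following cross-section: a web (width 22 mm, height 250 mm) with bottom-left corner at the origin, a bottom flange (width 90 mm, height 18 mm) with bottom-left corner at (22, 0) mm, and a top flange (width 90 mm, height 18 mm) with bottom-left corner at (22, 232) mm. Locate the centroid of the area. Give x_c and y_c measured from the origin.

web: A = 22 × 250 = 5500.00, centroid at (11.00, 125.00).
bottom flange: A = 90 × 18 = 1620.00, centroid at (67.00, 9.00).
top flange: A = 90 × 18 = 1620.00, centroid at (67.00, 241.00).
ΣA = 8740.00 mm²
ΣAx_c = (5500.00)(11.00) + (1620.00)(67.00) + (1620.00)(67.00) = 277580.00 mm³
ΣAy_c = (5500.00)(125.00) + (1620.00)(9.00) + (1620.00)(241.00) = 1092500.00 mm³
x_c = 277580.00 / 8740.00 = 31.76 mm
y_c = 1092500.00 / 8740.00 = 125.00 mm

x_c = 31.76 mm, y_c = 125.00 mm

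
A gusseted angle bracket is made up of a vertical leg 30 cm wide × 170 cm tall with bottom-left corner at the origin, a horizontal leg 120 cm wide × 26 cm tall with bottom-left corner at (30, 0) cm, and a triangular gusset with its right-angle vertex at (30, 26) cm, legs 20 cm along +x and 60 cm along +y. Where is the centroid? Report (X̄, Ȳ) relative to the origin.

vertical leg: A = 30 × 170 = 5100.00, centroid at (15.00, 85.00).
horizontal leg: A = 120 × 26 = 3120.00, centroid at (90.00, 13.00).
gusset: A = ½·20·60 = 600.00, centroid at (36.67, 46.00).
ΣA = 8820.00 cm², ΣAX̄ = 379300.00 cm³, ΣAȲ = 501660.00 cm³.
X̄ = 379300.00/8820.00 = 43.00 cm; Ȳ = 501660.00/8820.00 = 56.88 cm.

X̄ = 43.00 cm, Ȳ = 56.88 cm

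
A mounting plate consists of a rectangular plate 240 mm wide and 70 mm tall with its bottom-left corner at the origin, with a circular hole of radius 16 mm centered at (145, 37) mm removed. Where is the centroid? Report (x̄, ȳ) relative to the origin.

plate: A = 240 × 70 = 16800.00, centroid at (120.00, 35.00).
hole: A = −π·16² = -804.25, centroid at (145.00, 37.00).
ΣA = 15995.75 mm², ΣAx̄ = 1899384.08 mm³, ΣAȳ = 558242.83 mm³.
x̄ = 1899384.08/15995.75 = 118.74 mm; ȳ = 558242.83/15995.75 = 34.90 mm.

x̄ = 118.74 mm, ȳ = 34.90 mm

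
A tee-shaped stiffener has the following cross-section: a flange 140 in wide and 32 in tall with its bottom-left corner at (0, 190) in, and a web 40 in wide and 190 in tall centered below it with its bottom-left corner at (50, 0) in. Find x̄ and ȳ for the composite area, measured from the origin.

web: A = 40 × 190 = 7600.00, centroid at (70.00, 95.00).
flange: A = 140 × 32 = 4480.00, centroid at (70.00, 206.00).
ΣA = 12080.00 in², ΣAx̄ = 845600.00 in³, ΣAȳ = 1644880.00 in³.
x̄ = 845600.00/12080.00 = 70.00 in; ȳ = 1644880.00/12080.00 = 136.17 in.

x̄ = 70.00 in, ȳ = 136.17 in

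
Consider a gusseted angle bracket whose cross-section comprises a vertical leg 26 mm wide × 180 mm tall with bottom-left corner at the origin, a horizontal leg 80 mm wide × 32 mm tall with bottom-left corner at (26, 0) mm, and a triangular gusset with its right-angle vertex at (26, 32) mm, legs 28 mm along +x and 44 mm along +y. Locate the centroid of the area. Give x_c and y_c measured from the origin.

vertical leg: A = 26 × 180 = 4680.00, centroid at (13.00, 90.00).
horizontal leg: A = 80 × 32 = 2560.00, centroid at (66.00, 16.00).
gusset: A = ½·28·44 = 616.00, centroid at (35.33, 46.67).
ΣA = 7856.00 mm²
ΣAx_c = (4680.00)(13.00) + (2560.00)(66.00) + (616.00)(35.33) = 251565.33 mm³
ΣAy_c = (4680.00)(90.00) + (2560.00)(16.00) + (616.00)(46.67) = 490906.67 mm³
x_c = 251565.33 / 7856.00 = 32.02 mm
y_c = 490906.67 / 7856.00 = 62.49 mm

x_c = 32.02 mm, y_c = 62.49 mm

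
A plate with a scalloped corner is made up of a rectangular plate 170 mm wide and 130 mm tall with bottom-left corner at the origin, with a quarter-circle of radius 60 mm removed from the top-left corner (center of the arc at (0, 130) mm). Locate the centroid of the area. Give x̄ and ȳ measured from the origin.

x̄ = 93.73 mm, ȳ = 59.20 mm

plate: A = 170 × 130 = 22100.00, centroid at (85.00, 65.00).
removed quarter-circle: A = −¼π·60² = -2827.43, centroid at (25.46, 104.54).
ΣA = 19272.57 mm², ΣAx̄ = 1806500.00 mm³, ΣAȳ = 1140933.66 mm³.
x̄ = 1806500.00/19272.57 = 93.73 mm; ȳ = 1140933.66/19272.57 = 59.20 mm.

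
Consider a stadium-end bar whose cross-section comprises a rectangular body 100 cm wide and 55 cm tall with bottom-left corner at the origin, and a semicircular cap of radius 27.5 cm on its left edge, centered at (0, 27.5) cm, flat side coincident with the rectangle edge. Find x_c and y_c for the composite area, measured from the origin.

x_c = 39.05 cm, y_c = 27.50 cm

rectangular body: A = 100 × 55 = 5500.00, centroid at (50.00, 27.50).
semicircular end: A = ½π·27.5² = 1187.91, centroid at (-11.67, 27.50).
ΣA = 6687.91 cm², ΣAx_c = 261135.42 cm³, ΣAy_c = 183917.65 cm³.
x_c = 261135.42/6687.91 = 39.05 cm; y_c = 183917.65/6687.91 = 27.50 cm.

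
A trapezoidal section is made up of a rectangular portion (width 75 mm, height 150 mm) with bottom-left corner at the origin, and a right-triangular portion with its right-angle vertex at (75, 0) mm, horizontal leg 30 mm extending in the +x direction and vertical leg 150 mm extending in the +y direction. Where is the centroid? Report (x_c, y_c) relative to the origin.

x_c = 45.42 mm, y_c = 70.83 mm

rectangular portion: A = 75 × 150 = 11250.00, centroid at (37.50, 75.00).
triangular portion: A = ½·30·150 = 2250.00, centroid at (85.00, 50.00).
ΣA = 13500.00 mm²
ΣAx_c = (11250.00)(37.50) + (2250.00)(85.00) = 613125.00 mm³
ΣAy_c = (11250.00)(75.00) + (2250.00)(50.00) = 956250.00 mm³
x_c = 613125.00 / 13500.00 = 45.42 mm
y_c = 956250.00 / 13500.00 = 70.83 mm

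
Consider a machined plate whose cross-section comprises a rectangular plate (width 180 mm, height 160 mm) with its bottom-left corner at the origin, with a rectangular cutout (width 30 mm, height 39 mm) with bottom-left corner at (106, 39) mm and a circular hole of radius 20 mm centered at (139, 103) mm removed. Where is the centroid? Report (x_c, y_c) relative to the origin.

plate: A = 180 × 160 = 28800.00, centroid at (90.00, 80.00).
hole 1: A = −(30 × 39) = -1170.00, centroid at (121.00, 58.50).
hole 2: A = −π·20² = -1256.64, centroid at (139.00, 103.00).
ΣA = 26373.36 mm², ΣAx_c = 2275757.45 mm³, ΣAy_c = 2106121.38 mm³.
x_c = 2275757.45/26373.36 = 86.29 mm; y_c = 2106121.38/26373.36 = 79.86 mm.

x_c = 86.29 mm, y_c = 79.86 mm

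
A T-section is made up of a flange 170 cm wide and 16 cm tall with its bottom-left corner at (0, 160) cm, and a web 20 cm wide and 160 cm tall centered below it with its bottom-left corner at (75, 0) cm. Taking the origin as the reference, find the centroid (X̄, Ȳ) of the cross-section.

web: A = 20 × 160 = 3200.00, centroid at (85.00, 80.00).
flange: A = 170 × 16 = 2720.00, centroid at (85.00, 168.00).
ΣA = 5920.00 cm², ΣAX̄ = 503200.00 cm³, ΣAȲ = 712960.00 cm³.
X̄ = 503200.00/5920.00 = 85.00 cm; Ȳ = 712960.00/5920.00 = 120.43 cm.

X̄ = 85.00 cm, Ȳ = 120.43 cm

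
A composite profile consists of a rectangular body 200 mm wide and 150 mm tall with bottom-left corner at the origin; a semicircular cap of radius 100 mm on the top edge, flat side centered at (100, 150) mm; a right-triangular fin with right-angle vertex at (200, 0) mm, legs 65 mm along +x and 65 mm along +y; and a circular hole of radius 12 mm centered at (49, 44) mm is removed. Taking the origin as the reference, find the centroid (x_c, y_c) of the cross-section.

x_c = 105.91 mm, y_c = 111.86 mm

Part | A | x̄ᵢ | ȳᵢ | A·x̄ᵢ | A·ȳᵢ
rectangular body | 30000.00 | 100.00 | 75.00 | 3000000.00 | 2250000.00
semicircular top | 15707.96 | 100.00 | 192.44 | 1570796.33 | 3022861.16
triangular fin | 2112.50 | 221.67 | 21.67 | 468270.83 | 45770.83
hole | -452.39 | 49.00 | 44.00 | -22167.08 | -19905.13
Σ | 47368.07 |  |  | 5016900.08 | 5298726.86
x_c = 5016900.08 / 47368.07 = 105.91 mm
y_c = 5298726.86 / 47368.07 = 111.86 mm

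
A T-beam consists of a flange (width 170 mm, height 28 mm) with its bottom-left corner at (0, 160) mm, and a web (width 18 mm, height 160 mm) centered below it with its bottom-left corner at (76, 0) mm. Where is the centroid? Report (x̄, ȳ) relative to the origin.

Part | A | x̄ᵢ | ȳᵢ | A·x̄ᵢ | A·ȳᵢ
web | 2880.00 | 85.00 | 80.00 | 244800.00 | 230400.00
flange | 4760.00 | 85.00 | 174.00 | 404600.00 | 828240.00
Σ | 7640.00 |  |  | 649400.00 | 1058640.00
x̄ = 649400.00 / 7640.00 = 85.00 mm
ȳ = 1058640.00 / 7640.00 = 138.57 mm

x̄ = 85.00 mm, ȳ = 138.57 mm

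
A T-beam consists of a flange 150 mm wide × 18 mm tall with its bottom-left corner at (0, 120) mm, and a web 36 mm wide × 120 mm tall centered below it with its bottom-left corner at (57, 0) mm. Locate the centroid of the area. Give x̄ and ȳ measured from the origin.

web: A = 36 × 120 = 4320.00, centroid at (75.00, 60.00).
flange: A = 150 × 18 = 2700.00, centroid at (75.00, 129.00).
ΣA = 7020.00 mm², ΣAx̄ = 526500.00 mm³, ΣAȳ = 607500.00 mm³.
x̄ = 526500.00/7020.00 = 75.00 mm; ȳ = 607500.00/7020.00 = 86.54 mm.

x̄ = 75.00 mm, ȳ = 86.54 mm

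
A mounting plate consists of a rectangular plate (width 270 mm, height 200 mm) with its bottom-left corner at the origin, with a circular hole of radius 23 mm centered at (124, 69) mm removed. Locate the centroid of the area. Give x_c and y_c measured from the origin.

x_c = 135.35 mm, y_c = 100.98 mm

plate: A = 270 × 200 = 54000.00, centroid at (135.00, 100.00).
hole: A = −π·23² = -1661.90, centroid at (124.00, 69.00).
ΣA = 52338.10 mm²
ΣAx_c = (54000.00)(135.00) + (-1661.90)(124.00) = 7083924.09 mm³
ΣAy_c = (54000.00)(100.00) + (-1661.90)(69.00) = 5285328.73 mm³
x_c = 7083924.09 / 52338.10 = 135.35 mm
y_c = 5285328.73 / 52338.10 = 100.98 mm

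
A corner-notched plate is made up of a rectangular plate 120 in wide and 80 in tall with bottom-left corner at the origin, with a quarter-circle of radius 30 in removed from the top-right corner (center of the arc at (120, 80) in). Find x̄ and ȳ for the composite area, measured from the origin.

plate: A = 120 × 80 = 9600.00, centroid at (60.00, 40.00).
removed quarter-circle: A = −¼π·30² = -706.86, centroid at (107.27, 67.27).
ΣA = 8893.14 in², ΣAx̄ = 500177.00 in³, ΣAȳ = 336451.33 in³.
x̄ = 500177.00/8893.14 = 56.24 in; ȳ = 336451.33/8893.14 = 37.83 in.

x̄ = 56.24 in, ȳ = 37.83 in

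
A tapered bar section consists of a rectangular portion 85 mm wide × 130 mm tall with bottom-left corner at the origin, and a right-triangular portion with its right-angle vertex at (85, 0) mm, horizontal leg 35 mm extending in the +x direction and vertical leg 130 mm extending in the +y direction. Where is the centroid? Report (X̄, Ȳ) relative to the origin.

X̄ = 51.75 mm, Ȳ = 61.30 mm

Part | A | x̄ᵢ | ȳᵢ | A·x̄ᵢ | A·ȳᵢ
rectangular portion | 11050.00 | 42.50 | 65.00 | 469625.00 | 718250.00
triangular portion | 2275.00 | 96.67 | 43.33 | 219916.67 | 98583.33
Σ | 13325.00 |  |  | 689541.67 | 816833.33
X̄ = 689541.67 / 13325.00 = 51.75 mm
Ȳ = 816833.33 / 13325.00 = 61.30 mm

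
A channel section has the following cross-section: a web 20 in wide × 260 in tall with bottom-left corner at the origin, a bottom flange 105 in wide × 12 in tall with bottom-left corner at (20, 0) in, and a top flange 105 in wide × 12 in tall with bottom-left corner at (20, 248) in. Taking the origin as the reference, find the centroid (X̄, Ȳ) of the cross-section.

web: A = 20 × 260 = 5200.00, centroid at (10.00, 130.00).
bottom flange: A = 105 × 12 = 1260.00, centroid at (72.50, 6.00).
top flange: A = 105 × 12 = 1260.00, centroid at (72.50, 254.00).
ΣA = 7720.00 in², ΣAX̄ = 234700.00 in³, ΣAȲ = 1003600.00 in³.
X̄ = 234700.00/7720.00 = 30.40 in; Ȳ = 1003600.00/7720.00 = 130.00 in.

X̄ = 30.40 in, Ȳ = 130.00 in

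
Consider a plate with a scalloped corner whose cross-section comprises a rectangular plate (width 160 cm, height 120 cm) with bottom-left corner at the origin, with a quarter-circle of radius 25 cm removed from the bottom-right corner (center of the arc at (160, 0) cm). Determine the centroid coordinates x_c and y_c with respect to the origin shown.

plate: A = 160 × 120 = 19200.00, centroid at (80.00, 60.00).
removed quarter-circle: A = −¼π·25² = -490.87, centroid at (149.39, 10.61).
ΣA = 18709.13 cm²
ΣAx_c = (19200.00)(80.00) + (-490.87)(149.39) = 1462668.52 cm³
ΣAy_c = (19200.00)(60.00) + (-490.87)(10.61) = 1146791.67 cm³
x_c = 1462668.52 / 18709.13 = 78.18 cm
y_c = 1146791.67 / 18709.13 = 61.30 cm

x_c = 78.18 cm, y_c = 61.30 cm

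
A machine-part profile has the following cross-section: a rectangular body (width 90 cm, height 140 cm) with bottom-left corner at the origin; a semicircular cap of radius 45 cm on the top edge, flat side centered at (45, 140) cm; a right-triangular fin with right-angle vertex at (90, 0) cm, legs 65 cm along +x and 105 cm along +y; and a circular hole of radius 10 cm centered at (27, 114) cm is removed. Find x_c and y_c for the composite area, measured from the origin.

x_c = 57.35 cm, y_c = 77.95 cm

rectangular body: A = 90 × 140 = 12600.00, centroid at (45.00, 70.00).
semicircular top: A = ½π·45² = 3180.86, centroid at (45.00, 159.10).
triangular fin: A = ½·65·105 = 3412.50, centroid at (111.67, 35.00).
hole: A = −π·10² = -314.16, centroid at (27.00, 114.00).
ΣA = 18879.20 cm²
ΣAx_c = (12600.00)(45.00) + (3180.86)(45.00) + (3412.50)(111.67) + (-314.16)(27.00) = 1082719.02 cm³
ΣAy_c = (12600.00)(70.00) + (3180.86)(159.10) + (3412.50)(35.00) + (-314.16)(114.00) = 1471694.10 cm³
x_c = 1082719.02 / 18879.20 = 57.35 cm
y_c = 1471694.10 / 18879.20 = 77.95 cm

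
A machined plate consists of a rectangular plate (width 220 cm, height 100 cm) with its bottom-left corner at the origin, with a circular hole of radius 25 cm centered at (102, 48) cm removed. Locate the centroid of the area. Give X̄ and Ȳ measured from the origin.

plate: A = 220 × 100 = 22000.00, centroid at (110.00, 50.00).
hole: A = −π·25² = -1963.50, centroid at (102.00, 48.00).
ΣA = 20036.50 cm²
ΣAX̄ = (22000.00)(110.00) + (-1963.50)(102.00) = 2219723.47 cm³
ΣAȲ = (22000.00)(50.00) + (-1963.50)(48.00) = 1005752.22 cm³
X̄ = 2219723.47 / 20036.50 = 110.78 cm
Ȳ = 1005752.22 / 20036.50 = 50.20 cm

X̄ = 110.78 cm, Ȳ = 50.20 cm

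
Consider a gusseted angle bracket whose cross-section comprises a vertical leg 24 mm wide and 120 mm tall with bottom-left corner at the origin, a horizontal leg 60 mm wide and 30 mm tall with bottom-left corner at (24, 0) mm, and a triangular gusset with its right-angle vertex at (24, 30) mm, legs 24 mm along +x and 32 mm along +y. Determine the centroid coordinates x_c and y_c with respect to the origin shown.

Part | A | x̄ᵢ | ȳᵢ | A·x̄ᵢ | A·ȳᵢ
vertical leg | 2880.00 | 12.00 | 60.00 | 34560.00 | 172800.00
horizontal leg | 1800.00 | 54.00 | 15.00 | 97200.00 | 27000.00
gusset | 384.00 | 32.00 | 40.67 | 12288.00 | 15616.00
Σ | 5064.00 |  |  | 144048.00 | 215416.00
x_c = 144048.00 / 5064.00 = 28.45 mm
y_c = 215416.00 / 5064.00 = 42.54 mm

x_c = 28.45 mm, y_c = 42.54 mm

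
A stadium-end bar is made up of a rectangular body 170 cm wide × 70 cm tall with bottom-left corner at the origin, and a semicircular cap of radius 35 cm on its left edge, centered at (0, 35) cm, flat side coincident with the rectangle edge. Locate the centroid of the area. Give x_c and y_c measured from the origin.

x_c = 71.10 cm, y_c = 35.00 cm

rectangular body: A = 170 × 70 = 11900.00, centroid at (85.00, 35.00).
semicircular end: A = ½π·35² = 1924.23, centroid at (-14.85, 35.00).
ΣA = 13824.23 cm², ΣAx_c = 982916.67 cm³, ΣAy_c = 483847.89 cm³.
x_c = 982916.67/13824.23 = 71.10 cm; y_c = 483847.89/13824.23 = 35.00 cm.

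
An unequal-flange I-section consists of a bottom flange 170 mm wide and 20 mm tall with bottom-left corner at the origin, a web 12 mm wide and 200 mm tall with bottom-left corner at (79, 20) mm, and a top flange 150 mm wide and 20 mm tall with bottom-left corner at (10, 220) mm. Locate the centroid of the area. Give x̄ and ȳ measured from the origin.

x̄ = 85.00 mm, ȳ = 115.00 mm

bottom flange: A = 170 × 20 = 3400.00, centroid at (85.00, 10.00).
web: A = 12 × 200 = 2400.00, centroid at (85.00, 120.00).
top flange: A = 150 × 20 = 3000.00, centroid at (85.00, 230.00).
ΣA = 8800.00 mm², ΣAx̄ = 748000.00 mm³, ΣAȳ = 1012000.00 mm³.
x̄ = 748000.00/8800.00 = 85.00 mm; ȳ = 1012000.00/8800.00 = 115.00 mm.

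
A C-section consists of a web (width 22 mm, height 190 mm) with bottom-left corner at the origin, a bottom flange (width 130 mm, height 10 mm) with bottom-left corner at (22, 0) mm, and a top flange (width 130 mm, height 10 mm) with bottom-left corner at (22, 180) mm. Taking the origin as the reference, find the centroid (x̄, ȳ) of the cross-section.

x̄ = 40.14 mm, ȳ = 95.00 mm

Part | A | x̄ᵢ | ȳᵢ | A·x̄ᵢ | A·ȳᵢ
web | 4180.00 | 11.00 | 95.00 | 45980.00 | 397100.00
bottom flange | 1300.00 | 87.00 | 5.00 | 113100.00 | 6500.00
top flange | 1300.00 | 87.00 | 185.00 | 113100.00 | 240500.00
Σ | 6780.00 |  |  | 272180.00 | 644100.00
x̄ = 272180.00 / 6780.00 = 40.14 mm
ȳ = 644100.00 / 6780.00 = 95.00 mm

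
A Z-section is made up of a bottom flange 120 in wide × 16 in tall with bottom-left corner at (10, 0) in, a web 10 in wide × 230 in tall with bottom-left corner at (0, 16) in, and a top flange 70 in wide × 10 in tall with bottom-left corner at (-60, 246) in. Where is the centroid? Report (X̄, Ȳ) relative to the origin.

bottom flange: A = 120 × 16 = 1920.00, centroid at (70.00, 8.00).
web: A = 10 × 230 = 2300.00, centroid at (5.00, 131.00).
top flange: A = 70 × 10 = 700.00, centroid at (-25.00, 251.00).
ΣA = 4920.00 in²
ΣAX̄ = (1920.00)(70.00) + (2300.00)(5.00) + (700.00)(-25.00) = 128400.00 in³
ΣAȲ = (1920.00)(8.00) + (2300.00)(131.00) + (700.00)(251.00) = 492360.00 in³
X̄ = 128400.00 / 4920.00 = 26.10 in
Ȳ = 492360.00 / 4920.00 = 100.07 in

X̄ = 26.10 in, Ȳ = 100.07 in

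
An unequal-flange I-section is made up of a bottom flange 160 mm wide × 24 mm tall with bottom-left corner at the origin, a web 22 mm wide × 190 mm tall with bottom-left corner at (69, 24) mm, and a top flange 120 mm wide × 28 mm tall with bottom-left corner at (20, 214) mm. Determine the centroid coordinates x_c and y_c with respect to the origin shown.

Part | A | x̄ᵢ | ȳᵢ | A·x̄ᵢ | A·ȳᵢ
bottom flange | 3840.00 | 80.00 | 12.00 | 307200.00 | 46080.00
web | 4180.00 | 80.00 | 119.00 | 334400.00 | 497420.00
top flange | 3360.00 | 80.00 | 228.00 | 268800.00 | 766080.00
Σ | 11380.00 |  |  | 910400.00 | 1309580.00
x_c = 910400.00 / 11380.00 = 80.00 mm
y_c = 1309580.00 / 11380.00 = 115.08 mm

x_c = 80.00 mm, y_c = 115.08 mm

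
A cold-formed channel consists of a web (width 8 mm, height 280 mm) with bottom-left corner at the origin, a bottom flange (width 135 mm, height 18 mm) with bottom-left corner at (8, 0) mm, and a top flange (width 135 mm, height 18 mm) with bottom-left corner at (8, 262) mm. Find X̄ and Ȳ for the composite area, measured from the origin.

X̄ = 52.94 mm, Ȳ = 140.00 mm

web: A = 8 × 280 = 2240.00, centroid at (4.00, 140.00).
bottom flange: A = 135 × 18 = 2430.00, centroid at (75.50, 9.00).
top flange: A = 135 × 18 = 2430.00, centroid at (75.50, 271.00).
ΣA = 7100.00 mm²
ΣAX̄ = (2240.00)(4.00) + (2430.00)(75.50) + (2430.00)(75.50) = 375890.00 mm³
ΣAȲ = (2240.00)(140.00) + (2430.00)(9.00) + (2430.00)(271.00) = 994000.00 mm³
X̄ = 375890.00 / 7100.00 = 52.94 mm
Ȳ = 994000.00 / 7100.00 = 140.00 mm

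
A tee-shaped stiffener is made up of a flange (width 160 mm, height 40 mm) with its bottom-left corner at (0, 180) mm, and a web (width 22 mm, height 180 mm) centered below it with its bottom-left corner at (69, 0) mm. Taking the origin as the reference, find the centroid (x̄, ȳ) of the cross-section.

web: A = 22 × 180 = 3960.00, centroid at (80.00, 90.00).
flange: A = 160 × 40 = 6400.00, centroid at (80.00, 200.00).
ΣA = 10360.00 mm²
ΣAx̄ = (3960.00)(80.00) + (6400.00)(80.00) = 828800.00 mm³
ΣAȳ = (3960.00)(90.00) + (6400.00)(200.00) = 1636400.00 mm³
x̄ = 828800.00 / 10360.00 = 80.00 mm
ȳ = 1636400.00 / 10360.00 = 157.95 mm

x̄ = 80.00 mm, ȳ = 157.95 mm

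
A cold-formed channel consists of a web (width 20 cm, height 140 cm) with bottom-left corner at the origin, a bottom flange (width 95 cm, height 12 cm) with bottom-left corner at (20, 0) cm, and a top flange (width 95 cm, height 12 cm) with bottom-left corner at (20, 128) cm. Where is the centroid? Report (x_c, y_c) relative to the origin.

x_c = 35.81 cm, y_c = 70.00 cm

web: A = 20 × 140 = 2800.00, centroid at (10.00, 70.00).
bottom flange: A = 95 × 12 = 1140.00, centroid at (67.50, 6.00).
top flange: A = 95 × 12 = 1140.00, centroid at (67.50, 134.00).
ΣA = 5080.00 cm²
ΣAx_c = (2800.00)(10.00) + (1140.00)(67.50) + (1140.00)(67.50) = 181900.00 cm³
ΣAy_c = (2800.00)(70.00) + (1140.00)(6.00) + (1140.00)(134.00) = 355600.00 cm³
x_c = 181900.00 / 5080.00 = 35.81 cm
y_c = 355600.00 / 5080.00 = 70.00 cm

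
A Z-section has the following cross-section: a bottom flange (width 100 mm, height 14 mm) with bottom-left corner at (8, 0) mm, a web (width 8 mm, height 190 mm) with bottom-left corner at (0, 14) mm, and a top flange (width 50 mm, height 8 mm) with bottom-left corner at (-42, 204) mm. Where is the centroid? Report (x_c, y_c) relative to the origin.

x_c = 24.24 mm, y_c = 77.92 mm

bottom flange: A = 100 × 14 = 1400.00, centroid at (58.00, 7.00).
web: A = 8 × 190 = 1520.00, centroid at (4.00, 109.00).
top flange: A = 50 × 8 = 400.00, centroid at (-17.00, 208.00).
ΣA = 3320.00 mm², ΣAx_c = 80480.00 mm³, ΣAy_c = 258680.00 mm³.
x_c = 80480.00/3320.00 = 24.24 mm; y_c = 258680.00/3320.00 = 77.92 mm.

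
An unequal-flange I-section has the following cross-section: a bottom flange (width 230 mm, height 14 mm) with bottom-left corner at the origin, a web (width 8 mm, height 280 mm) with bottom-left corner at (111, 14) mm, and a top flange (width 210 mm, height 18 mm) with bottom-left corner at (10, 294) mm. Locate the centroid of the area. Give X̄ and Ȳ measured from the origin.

X̄ = 115.00 mm, Ȳ = 163.73 mm

bottom flange: A = 230 × 14 = 3220.00, centroid at (115.00, 7.00).
web: A = 8 × 280 = 2240.00, centroid at (115.00, 154.00).
top flange: A = 210 × 18 = 3780.00, centroid at (115.00, 303.00).
ΣA = 9240.00 mm², ΣAX̄ = 1062600.00 mm³, ΣAȲ = 1512840.00 mm³.
X̄ = 1062600.00/9240.00 = 115.00 mm; Ȳ = 1512840.00/9240.00 = 163.73 mm.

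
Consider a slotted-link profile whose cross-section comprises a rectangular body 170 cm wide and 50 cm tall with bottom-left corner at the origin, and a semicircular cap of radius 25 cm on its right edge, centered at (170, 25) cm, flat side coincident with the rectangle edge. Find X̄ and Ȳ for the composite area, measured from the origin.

X̄ = 94.90 cm, Ȳ = 25.00 cm

rectangular body: A = 170 × 50 = 8500.00, centroid at (85.00, 25.00).
semicircular end: A = ½π·25² = 981.75, centroid at (180.61, 25.00).
ΣA = 9481.75 cm²
ΣAX̄ = (8500.00)(85.00) + (981.75)(180.61) = 899813.78 cm³
ΣAȲ = (8500.00)(25.00) + (981.75)(25.00) = 237043.69 cm³
X̄ = 899813.78 / 9481.75 = 94.90 cm
Ȳ = 237043.69 / 9481.75 = 25.00 cm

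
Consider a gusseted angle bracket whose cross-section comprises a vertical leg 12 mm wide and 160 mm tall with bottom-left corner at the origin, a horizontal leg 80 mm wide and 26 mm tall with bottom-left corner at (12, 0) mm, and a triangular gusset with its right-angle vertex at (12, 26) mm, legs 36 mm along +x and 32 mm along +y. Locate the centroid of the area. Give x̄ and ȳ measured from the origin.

vertical leg: A = 12 × 160 = 1920.00, centroid at (6.00, 80.00).
horizontal leg: A = 80 × 26 = 2080.00, centroid at (52.00, 13.00).
gusset: A = ½·36·32 = 576.00, centroid at (24.00, 36.67).
ΣA = 4576.00 mm²
ΣAx̄ = (1920.00)(6.00) + (2080.00)(52.00) + (576.00)(24.00) = 133504.00 mm³
ΣAȳ = (1920.00)(80.00) + (2080.00)(13.00) + (576.00)(36.67) = 201760.00 mm³
x̄ = 133504.00 / 4576.00 = 29.17 mm
ȳ = 201760.00 / 4576.00 = 44.09 mm

x̄ = 29.17 mm, ȳ = 44.09 mm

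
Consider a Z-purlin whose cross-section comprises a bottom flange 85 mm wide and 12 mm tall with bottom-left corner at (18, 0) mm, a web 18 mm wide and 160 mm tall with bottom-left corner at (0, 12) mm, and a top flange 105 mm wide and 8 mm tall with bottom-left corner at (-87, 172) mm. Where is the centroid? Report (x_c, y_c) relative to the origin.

x_c = 12.37 mm, y_c = 88.38 mm

bottom flange: A = 85 × 12 = 1020.00, centroid at (60.50, 6.00).
web: A = 18 × 160 = 2880.00, centroid at (9.00, 92.00).
top flange: A = 105 × 8 = 840.00, centroid at (-34.50, 176.00).
ΣA = 4740.00 mm²
ΣAx_c = (1020.00)(60.50) + (2880.00)(9.00) + (840.00)(-34.50) = 58650.00 mm³
ΣAy_c = (1020.00)(6.00) + (2880.00)(92.00) + (840.00)(176.00) = 418920.00 mm³
x_c = 58650.00 / 4740.00 = 12.37 mm
y_c = 418920.00 / 4740.00 = 88.38 mm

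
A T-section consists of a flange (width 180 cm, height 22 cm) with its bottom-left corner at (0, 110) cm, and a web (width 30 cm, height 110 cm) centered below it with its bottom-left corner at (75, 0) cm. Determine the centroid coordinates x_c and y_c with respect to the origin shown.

web: A = 30 × 110 = 3300.00, centroid at (90.00, 55.00).
flange: A = 180 × 22 = 3960.00, centroid at (90.00, 121.00).
ΣA = 7260.00 cm²
ΣAx_c = (3300.00)(90.00) + (3960.00)(90.00) = 653400.00 cm³
ΣAy_c = (3300.00)(55.00) + (3960.00)(121.00) = 660660.00 cm³
x_c = 653400.00 / 7260.00 = 90.00 cm
y_c = 660660.00 / 7260.00 = 91.00 cm

x_c = 90.00 cm, y_c = 91.00 cm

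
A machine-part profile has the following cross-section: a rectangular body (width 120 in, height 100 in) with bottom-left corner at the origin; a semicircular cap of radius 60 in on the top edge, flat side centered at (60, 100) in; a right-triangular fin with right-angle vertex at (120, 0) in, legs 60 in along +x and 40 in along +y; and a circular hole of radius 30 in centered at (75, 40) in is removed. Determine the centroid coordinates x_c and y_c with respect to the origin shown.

x_c = 63.34 in, y_c = 75.64 in

rectangular body: A = 120 × 100 = 12000.00, centroid at (60.00, 50.00).
semicircular top: A = ½π·60² = 5654.87, centroid at (60.00, 125.46).
triangular fin: A = ½·60·40 = 1200.00, centroid at (140.00, 13.33).
hole: A = −π·30² = -2827.43, centroid at (75.00, 40.00).
ΣA = 16027.43 in²
ΣAx_c = (12000.00)(60.00) + (5654.87)(60.00) + (1200.00)(140.00) + (-2827.43)(75.00) = 1015234.50 in³
ΣAy_c = (12000.00)(50.00) + (5654.87)(125.46) + (1200.00)(13.33) + (-2827.43)(40.00) = 1212389.34 in³
x_c = 1015234.50 / 16027.43 = 63.34 in
y_c = 1212389.34 / 16027.43 = 75.64 in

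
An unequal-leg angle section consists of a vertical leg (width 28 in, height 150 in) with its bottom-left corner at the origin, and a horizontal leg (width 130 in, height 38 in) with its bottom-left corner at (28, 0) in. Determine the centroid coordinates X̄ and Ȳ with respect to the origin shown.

vertical leg: A = 28 × 150 = 4200.00, centroid at (14.00, 75.00).
horizontal leg: A = 130 × 38 = 4940.00, centroid at (93.00, 19.00).
ΣA = 9140.00 in²
ΣAX̄ = (4200.00)(14.00) + (4940.00)(93.00) = 518220.00 in³
ΣAȲ = (4200.00)(75.00) + (4940.00)(19.00) = 408860.00 in³
X̄ = 518220.00 / 9140.00 = 56.70 in
Ȳ = 408860.00 / 9140.00 = 44.73 in

X̄ = 56.70 in, Ȳ = 44.73 in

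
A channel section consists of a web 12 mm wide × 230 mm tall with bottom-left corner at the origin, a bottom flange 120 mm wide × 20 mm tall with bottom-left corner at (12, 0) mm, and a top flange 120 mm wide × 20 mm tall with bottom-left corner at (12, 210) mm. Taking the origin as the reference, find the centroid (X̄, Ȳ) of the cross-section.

X̄ = 47.90 mm, Ȳ = 115.00 mm

web: A = 12 × 230 = 2760.00, centroid at (6.00, 115.00).
bottom flange: A = 120 × 20 = 2400.00, centroid at (72.00, 10.00).
top flange: A = 120 × 20 = 2400.00, centroid at (72.00, 220.00).
ΣA = 7560.00 mm²
ΣAX̄ = (2760.00)(6.00) + (2400.00)(72.00) + (2400.00)(72.00) = 362160.00 mm³
ΣAȲ = (2760.00)(115.00) + (2400.00)(10.00) + (2400.00)(220.00) = 869400.00 mm³
X̄ = 362160.00 / 7560.00 = 47.90 mm
Ȳ = 869400.00 / 7560.00 = 115.00 mm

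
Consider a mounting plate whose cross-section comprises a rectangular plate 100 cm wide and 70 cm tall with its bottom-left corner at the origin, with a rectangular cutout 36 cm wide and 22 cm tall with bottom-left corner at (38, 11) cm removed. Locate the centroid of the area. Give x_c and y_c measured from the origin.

plate: A = 100 × 70 = 7000.00, centroid at (50.00, 35.00).
hole: A = −(36 × 22) = -792.00, centroid at (56.00, 22.00).
ΣA = 6208.00 cm²
ΣAx_c = (7000.00)(50.00) + (-792.00)(56.00) = 305648.00 cm³
ΣAy_c = (7000.00)(35.00) + (-792.00)(22.00) = 227576.00 cm³
x_c = 305648.00 / 6208.00 = 49.23 cm
y_c = 227576.00 / 6208.00 = 36.66 cm

x_c = 49.23 cm, y_c = 36.66 cm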